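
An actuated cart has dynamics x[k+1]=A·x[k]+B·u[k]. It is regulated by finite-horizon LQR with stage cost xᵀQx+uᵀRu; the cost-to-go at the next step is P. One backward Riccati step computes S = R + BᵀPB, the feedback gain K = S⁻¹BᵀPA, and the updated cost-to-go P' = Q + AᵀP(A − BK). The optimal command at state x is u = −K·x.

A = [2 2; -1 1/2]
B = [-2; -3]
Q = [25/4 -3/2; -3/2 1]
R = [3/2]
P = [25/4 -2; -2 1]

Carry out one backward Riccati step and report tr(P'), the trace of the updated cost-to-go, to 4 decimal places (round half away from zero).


BᵀP = [-6.5000 1.0000]
S = R + BᵀPB = [3/2] + [10.0000] = [11.5000]
BᵀPA = [-14.0000 -12.5000]
K = S⁻¹·BᵀPA = [-1.2174 -1.0870]
A−BK = [-0.4348 -0.1739; -4.6522 -2.7609]
AᵀP(A−BK) = [16.9565 11.2826; 11.2826 7.6630]
P' = Q + AᵀP(A−BK) = [23.2065 9.7826; 9.7826 8.6630]
tr(P') = 31.8696

31.8696


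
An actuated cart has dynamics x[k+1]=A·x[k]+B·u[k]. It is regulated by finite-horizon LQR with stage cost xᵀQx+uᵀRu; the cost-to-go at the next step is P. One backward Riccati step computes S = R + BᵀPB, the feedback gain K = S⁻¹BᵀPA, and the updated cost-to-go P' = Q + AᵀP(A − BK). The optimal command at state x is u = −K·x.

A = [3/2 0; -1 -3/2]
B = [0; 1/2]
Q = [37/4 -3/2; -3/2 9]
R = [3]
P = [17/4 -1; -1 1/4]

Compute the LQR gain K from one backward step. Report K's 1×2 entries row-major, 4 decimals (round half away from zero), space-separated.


BᵀP = [-0.5000 0.1250]
S = R + BᵀPB = [3] + [0.0625] = [3.0625]
BᵀPA = [-0.8750 -0.1875]
K = S⁻¹·BᵀPA = [-0.2857 -0.0612]
A−BK = [1.5000 0.0000; -0.8571 -1.4694]
AᵀP(A−BK) = [12.5625 2.5714; 2.5714 0.5510]
P' = Q + AᵀP(A−BK) = [21.8125 1.0714; 1.0714 9.5510]
tr(P') = 31.3635

-0.2857 -0.0612


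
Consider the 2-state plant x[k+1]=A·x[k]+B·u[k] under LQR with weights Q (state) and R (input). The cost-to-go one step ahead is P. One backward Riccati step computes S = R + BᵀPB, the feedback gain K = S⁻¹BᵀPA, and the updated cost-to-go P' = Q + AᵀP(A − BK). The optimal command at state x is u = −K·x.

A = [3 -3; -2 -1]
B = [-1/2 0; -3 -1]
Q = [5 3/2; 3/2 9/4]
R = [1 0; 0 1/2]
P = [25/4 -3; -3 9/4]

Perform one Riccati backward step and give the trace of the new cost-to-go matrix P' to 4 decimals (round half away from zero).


64.6301

BᵀP = [5.8750 -5.2500; 3.0000 -2.2500]
S = R + BᵀPB = [1 0; 0 1/2] + [12.8125 5.2500; 5.2500 2.2500] = [13.8125 5.2500; 5.2500 2.7500]
BᵀPA = [28.1250 -12.3750; 13.5000 -6.7500]
K = S⁻¹·BᵀPA = [0.6207 0.1349; 3.7241 -2.7121]
A−BK = [3.3103 -2.9325; 3.5862 -3.3073]
AᵀP(A−BK) = [33.5172 -27.9310; -27.9310 23.8628]
P' = Q + AᵀP(A−BK) = [38.5172 -26.4310; -26.4310 26.1128]
tr(P') = 64.6301


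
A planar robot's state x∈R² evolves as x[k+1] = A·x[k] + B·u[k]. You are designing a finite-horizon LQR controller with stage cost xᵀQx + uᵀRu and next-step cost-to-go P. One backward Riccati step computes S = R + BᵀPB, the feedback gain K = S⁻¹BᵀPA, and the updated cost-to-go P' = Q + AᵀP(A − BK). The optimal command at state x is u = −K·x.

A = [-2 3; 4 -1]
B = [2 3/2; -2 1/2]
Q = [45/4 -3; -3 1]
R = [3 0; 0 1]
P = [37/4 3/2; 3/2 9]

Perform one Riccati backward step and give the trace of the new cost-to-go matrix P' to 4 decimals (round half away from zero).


BᵀP = [15.5000 -15.0000; 14.6250 6.7500]
S = R + BᵀPB = [3 0; 0 1] + [61.0000 15.7500; 15.7500 25.3125] = [64.0000 15.7500; 15.7500 26.3125]
BᵀPA = [-91.0000 61.5000; -2.2500 37.1250]
K = S⁻¹·BᵀPA = [-1.6428 0.7197; 0.8978 0.9801]
A−BK = [-0.0611 0.0904; 0.2654 -0.0506]
AᵀP(A−BK) = [9.5227 -2.7985; -2.7985 2.5995]
P' = Q + AᵀP(A−BK) = [20.7727 -5.7985; -5.7985 3.5995]
tr(P') = 24.3722

24.3722


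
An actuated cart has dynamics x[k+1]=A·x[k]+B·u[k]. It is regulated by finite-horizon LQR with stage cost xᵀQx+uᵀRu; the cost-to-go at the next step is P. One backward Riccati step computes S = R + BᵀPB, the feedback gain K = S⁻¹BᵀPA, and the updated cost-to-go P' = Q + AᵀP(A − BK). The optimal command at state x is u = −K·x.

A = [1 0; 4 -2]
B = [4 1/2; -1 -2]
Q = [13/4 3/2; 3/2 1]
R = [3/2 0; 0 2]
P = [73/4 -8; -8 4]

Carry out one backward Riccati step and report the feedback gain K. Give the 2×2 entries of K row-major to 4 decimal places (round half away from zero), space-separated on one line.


BᵀP = [81.0000 -36.0000; 25.1250 -12.0000]
S = R + BᵀPB = [3/2 0; 0 2] + [360.0000 112.5000; 112.5000 36.5625] = [361.5000 112.5000; 112.5000 38.5625]
BᵀPA = [-63.0000 72.0000; -22.8750 24.0000]
K = S⁻¹·BᵀPA = [0.1121 0.0596; -0.9203 0.4486]
A−BK = [1.0116 -0.4626; 2.2714 -1.0433]
AᵀP(A−BK) = [4.2620 -1.9858; -1.9858 0.9450]
P' = Q + AᵀP(A−BK) = [7.5120 -0.4858; -0.4858 1.9450]
tr(P') = 9.4570

0.1121 0.0596 -0.9203 0.4486


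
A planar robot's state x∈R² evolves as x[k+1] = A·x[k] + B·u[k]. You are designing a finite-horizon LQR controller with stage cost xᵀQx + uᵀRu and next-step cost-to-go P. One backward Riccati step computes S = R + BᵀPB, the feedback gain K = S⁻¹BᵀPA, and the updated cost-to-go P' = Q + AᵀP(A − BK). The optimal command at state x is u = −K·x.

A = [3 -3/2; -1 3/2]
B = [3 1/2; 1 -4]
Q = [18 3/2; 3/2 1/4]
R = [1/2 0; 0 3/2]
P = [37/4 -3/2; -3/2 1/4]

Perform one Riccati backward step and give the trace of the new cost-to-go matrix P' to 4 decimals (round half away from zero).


BᵀP = [26.2500 -4.2500; 10.6250 -1.7500]
S = R + BᵀPB = [1/2 0; 0 3/2] + [74.5000 30.1250; 30.1250 12.3125] = [75.0000 30.1250; 30.1250 13.8125]
BᵀPA = [83.0000 -45.7500; 33.6250 -18.5625]
K = S⁻¹·BᵀPA = [1.0394 -0.5663; 0.1674 -0.1088]
A−BK = [-0.2020 0.2533; -1.3698 1.6312]
AᵀP(A−BK) = [0.5987 -0.3388; -0.3388 0.1972]
P' = Q + AᵀP(A−BK) = [18.5987 1.1612; 1.1612 0.4472]
tr(P') = 19.0459

19.0459


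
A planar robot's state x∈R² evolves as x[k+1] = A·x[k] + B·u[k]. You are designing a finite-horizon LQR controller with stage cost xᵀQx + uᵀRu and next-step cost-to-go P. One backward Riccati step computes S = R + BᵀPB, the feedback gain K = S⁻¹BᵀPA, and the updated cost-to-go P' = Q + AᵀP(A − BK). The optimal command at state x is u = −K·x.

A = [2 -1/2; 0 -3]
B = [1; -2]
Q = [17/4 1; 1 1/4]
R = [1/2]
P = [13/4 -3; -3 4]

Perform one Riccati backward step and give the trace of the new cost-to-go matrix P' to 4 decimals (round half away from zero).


BᵀP = [9.2500 -11.0000]
S = R + BᵀPB = [1/2] + [31.2500] = [31.7500]
BᵀPA = [18.5000 28.3750]
K = S⁻¹·BᵀPA = [0.5827 0.8937]
A−BK = [1.4173 -1.3937; 1.1654 -1.2126]
AᵀP(A−BK) = [2.2205 -1.7835; -1.7835 2.4537]
P' = Q + AᵀP(A−BK) = [6.4705 -0.7835; -0.7835 2.7037]
tr(P') = 9.1742

9.1742


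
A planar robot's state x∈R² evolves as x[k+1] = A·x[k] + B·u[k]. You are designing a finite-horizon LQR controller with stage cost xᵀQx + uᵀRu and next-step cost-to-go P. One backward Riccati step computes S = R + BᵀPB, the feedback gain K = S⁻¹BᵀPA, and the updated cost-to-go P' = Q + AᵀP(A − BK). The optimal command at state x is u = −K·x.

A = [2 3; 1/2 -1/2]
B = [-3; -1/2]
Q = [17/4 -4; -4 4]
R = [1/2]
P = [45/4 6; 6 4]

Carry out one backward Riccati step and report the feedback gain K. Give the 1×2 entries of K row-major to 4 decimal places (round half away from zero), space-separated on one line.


-0.6915 -0.8302

BᵀP = [-36.7500 -20.0000]
S = R + BᵀPB = [1/2] + [120.2500] = [120.7500]
BᵀPA = [-83.5000 -100.2500]
K = S⁻¹·BᵀPA = [-0.6915 -0.8302]
A−BK = [-0.0745 0.5093; 0.1542 -0.9151]
AᵀP(A−BK) = [0.2588 0.1760; 0.1760 1.0197]
P' = Q + AᵀP(A−BK) = [4.5088 -3.8240; -3.8240 5.0197]
tr(P') = 9.5285


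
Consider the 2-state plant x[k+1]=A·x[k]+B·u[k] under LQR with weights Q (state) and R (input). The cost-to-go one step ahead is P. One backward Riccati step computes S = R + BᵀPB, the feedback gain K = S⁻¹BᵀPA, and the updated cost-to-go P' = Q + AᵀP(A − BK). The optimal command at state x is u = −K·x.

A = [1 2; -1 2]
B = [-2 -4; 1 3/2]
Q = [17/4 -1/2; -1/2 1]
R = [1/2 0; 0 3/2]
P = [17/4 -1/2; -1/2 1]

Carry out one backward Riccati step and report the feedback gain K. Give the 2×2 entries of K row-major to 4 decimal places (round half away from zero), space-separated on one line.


BᵀP = [-9.0000 2.0000; -17.7500 3.5000]
S = R + BᵀPB = [1/2 0; 0 3/2] + [20.0000 39.0000; 39.0000 76.2500] = [20.5000 39.0000; 39.0000 77.7500]
BᵀPA = [-11.0000 -14.0000; -21.2500 -28.5000]
K = S⁻¹·BᵀPA = [-0.3636 0.3156; -0.0909 -0.5249]
A−BK = [-0.0909 0.5317; -0.5000 2.4717]
AᵀP(A−BK) = [0.3182 -1.1818; -1.1818 6.4597]
P' = Q + AᵀP(A−BK) = [4.5682 -1.6818; -1.6818 7.4597]
tr(P') = 12.0279

-0.3636 0.3156 -0.0909 -0.5249


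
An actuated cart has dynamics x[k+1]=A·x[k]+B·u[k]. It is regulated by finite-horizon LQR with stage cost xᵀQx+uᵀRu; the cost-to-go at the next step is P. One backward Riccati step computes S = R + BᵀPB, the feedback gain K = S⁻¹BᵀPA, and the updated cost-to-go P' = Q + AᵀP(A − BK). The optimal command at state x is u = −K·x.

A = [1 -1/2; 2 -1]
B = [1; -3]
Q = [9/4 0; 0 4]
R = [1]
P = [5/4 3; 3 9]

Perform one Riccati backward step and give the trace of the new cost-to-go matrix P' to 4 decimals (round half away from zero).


BᵀP = [-7.7500 -24.0000]
S = R + BᵀPB = [1] + [64.2500] = [65.2500]
BᵀPA = [-55.7500 27.8750]
K = S⁻¹·BᵀPA = [-0.8544 0.4272]
A−BK = [1.8544 -0.9272; -0.5632 0.2816]
AᵀP(A−BK) = [1.6169 -0.8084; -0.8084 0.4042]
P' = Q + AᵀP(A−BK) = [3.8669 -0.8084; -0.8084 4.4042]
tr(P') = 8.2711

8.2711


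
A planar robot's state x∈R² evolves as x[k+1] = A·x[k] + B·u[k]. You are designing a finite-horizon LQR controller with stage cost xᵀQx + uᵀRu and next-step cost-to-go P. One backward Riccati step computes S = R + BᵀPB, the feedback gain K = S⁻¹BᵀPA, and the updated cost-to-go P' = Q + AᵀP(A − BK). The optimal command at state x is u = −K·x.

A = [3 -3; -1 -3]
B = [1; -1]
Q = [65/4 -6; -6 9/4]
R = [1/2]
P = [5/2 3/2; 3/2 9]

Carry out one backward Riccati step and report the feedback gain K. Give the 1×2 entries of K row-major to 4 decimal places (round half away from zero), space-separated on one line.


BᵀP = [1.0000 -7.5000]
S = R + BᵀPB = [1/2] + [8.5000] = [9.0000]
BᵀPA = [10.5000 19.5000]
K = S⁻¹·BᵀPA = [1.1667 2.1667]
A−BK = [1.8333 -5.1667; 0.1667 -0.8333]
AᵀP(A−BK) = [10.2500 -27.2500; -27.2500 88.2500]
P' = Q + AᵀP(A−BK) = [26.5000 -33.2500; -33.2500 90.5000]
tr(P') = 117.0000

1.1667 2.1667


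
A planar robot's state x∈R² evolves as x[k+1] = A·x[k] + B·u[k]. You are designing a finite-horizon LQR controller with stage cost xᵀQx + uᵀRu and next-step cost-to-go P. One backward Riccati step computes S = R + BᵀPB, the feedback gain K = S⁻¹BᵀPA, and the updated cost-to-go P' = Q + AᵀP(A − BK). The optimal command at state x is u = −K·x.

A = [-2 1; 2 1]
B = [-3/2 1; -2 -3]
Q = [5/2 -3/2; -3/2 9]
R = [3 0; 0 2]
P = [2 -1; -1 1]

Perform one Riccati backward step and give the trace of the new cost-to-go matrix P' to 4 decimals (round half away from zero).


BᵀP = [-1.0000 -0.5000; 5.0000 -4.0000]
S = R + BᵀPB = [3 0; 0 2] + [2.5000 0.5000; 0.5000 17.0000] = [5.5000 0.5000; 0.5000 19.0000]
BᵀPA = [1.0000 -1.5000; -18.0000 1.0000]
K = S⁻¹·BᵀPA = [0.2686 -0.2782; -0.9544 0.0600]
A−BK = [-0.6427 0.5228; -0.3261 0.6235]
AᵀP(A−BK) = [2.5516 -0.6427; -0.6427 0.5228]
P' = Q + AᵀP(A−BK) = [5.0516 -2.1427; -2.1427 9.5228]
tr(P') = 14.5743

14.5743


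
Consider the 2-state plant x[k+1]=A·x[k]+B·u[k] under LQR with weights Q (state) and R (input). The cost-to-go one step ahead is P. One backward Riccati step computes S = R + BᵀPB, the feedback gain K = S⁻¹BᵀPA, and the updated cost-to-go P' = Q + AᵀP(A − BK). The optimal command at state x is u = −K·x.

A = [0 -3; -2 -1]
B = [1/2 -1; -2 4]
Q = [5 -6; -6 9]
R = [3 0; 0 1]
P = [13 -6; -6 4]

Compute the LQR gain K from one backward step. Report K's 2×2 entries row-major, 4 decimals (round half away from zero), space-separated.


BᵀP = [18.5000 -11.0000; -37.0000 22.0000]
S = R + BᵀPB = [3 0; 0 1] + [31.2500 -62.5000; -62.5000 125.0000] = [34.2500 -62.5000; -62.5000 126.0000]
BᵀPA = [22.0000 -44.5000; -44.0000 89.0000]
K = S⁻¹·BᵀPA = [0.0538 -0.1087; -0.3225 0.6524]
A−BK = [-0.3494 -2.2932; -0.6023 -3.8271]
AᵀP(A−BK) = [0.6255 3.0984; 3.0984 22.0965]
P' = Q + AᵀP(A−BK) = [5.6255 -2.9016; -2.9016 31.0965]
tr(P') = 36.7221

0.0538 -0.1087 -0.3225 0.6524


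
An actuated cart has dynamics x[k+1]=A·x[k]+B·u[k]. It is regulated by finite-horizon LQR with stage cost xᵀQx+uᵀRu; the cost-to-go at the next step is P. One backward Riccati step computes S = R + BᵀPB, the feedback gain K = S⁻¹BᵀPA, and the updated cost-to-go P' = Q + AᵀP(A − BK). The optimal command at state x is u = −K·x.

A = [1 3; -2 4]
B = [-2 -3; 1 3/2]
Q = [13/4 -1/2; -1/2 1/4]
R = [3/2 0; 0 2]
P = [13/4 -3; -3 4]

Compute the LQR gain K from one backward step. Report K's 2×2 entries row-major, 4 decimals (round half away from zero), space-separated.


-0.3714 0.1448 -0.4178 0.1629

BᵀP = [-9.5000 10.0000; -14.2500 15.0000]
S = R + BᵀPB = [3/2 0; 0 2] + [29.0000 43.5000; 43.5000 65.2500] = [30.5000 43.5000; 43.5000 67.2500]
BᵀPA = [-29.5000 11.5000; -44.2500 17.2500]
K = S⁻¹·BᵀPA = [-0.3714 0.1448; -0.4178 0.1629]
A−BK = [-0.9961 3.7781; -1.0020 3.6109]
AᵀP(A−BK) = [1.8080 -4.7726; -4.7726 16.7758]
P' = Q + AᵀP(A−BK) = [5.0580 -5.2726; -5.2726 17.0258]
tr(P') = 22.0838


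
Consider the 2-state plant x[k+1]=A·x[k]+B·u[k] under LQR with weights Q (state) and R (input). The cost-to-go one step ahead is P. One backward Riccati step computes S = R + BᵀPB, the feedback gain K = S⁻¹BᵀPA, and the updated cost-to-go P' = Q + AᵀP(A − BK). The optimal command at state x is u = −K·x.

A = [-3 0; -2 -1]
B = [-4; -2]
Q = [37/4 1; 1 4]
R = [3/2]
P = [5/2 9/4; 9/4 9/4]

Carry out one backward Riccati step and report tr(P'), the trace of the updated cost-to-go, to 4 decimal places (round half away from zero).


14.4335

BᵀP = [-14.5000 -13.5000]
S = R + BᵀPB = [3/2] + [85.0000] = [86.5000]
BᵀPA = [70.5000 13.5000]
K = S⁻¹·BᵀPA = [0.8150 0.1561]
A−BK = [0.2601 0.6243; -0.3699 -0.6879]
AᵀP(A−BK) = [1.0405 0.2471; 0.2471 0.1431]
P' = Q + AᵀP(A−BK) = [10.2905 1.2471; 1.2471 4.1431]
tr(P') = 14.4335


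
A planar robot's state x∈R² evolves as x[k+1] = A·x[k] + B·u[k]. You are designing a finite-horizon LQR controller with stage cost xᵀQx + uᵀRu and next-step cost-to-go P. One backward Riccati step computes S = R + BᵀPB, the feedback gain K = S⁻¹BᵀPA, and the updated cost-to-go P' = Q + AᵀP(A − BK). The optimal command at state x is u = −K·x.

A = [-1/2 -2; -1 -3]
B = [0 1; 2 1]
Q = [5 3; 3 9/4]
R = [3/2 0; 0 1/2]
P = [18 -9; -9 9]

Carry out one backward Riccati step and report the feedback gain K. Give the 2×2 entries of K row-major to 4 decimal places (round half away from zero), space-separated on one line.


BᵀP = [-18.0000 18.0000; 9.0000 0.0000]
S = R + BᵀPB = [3/2 0; 0 1/2] + [36.0000 0.0000; 0.0000 9.0000] = [37.5000 0.0000; 0.0000 9.5000]
BᵀPA = [-9.0000 -18.0000; -4.5000 -18.0000]
K = S⁻¹·BᵀPA = [-0.2400 -0.4800; -0.4737 -1.8947]
A−BK = [-0.0263 -0.1053; -0.0463 -0.1453]
AᵀP(A−BK) = [0.2084 0.6537; 0.6537 2.2547]
P' = Q + AᵀP(A−BK) = [5.2084 3.6537; 3.6537 4.5047]
tr(P') = 9.7132

-0.2400 -0.4800 -0.4737 -1.8947


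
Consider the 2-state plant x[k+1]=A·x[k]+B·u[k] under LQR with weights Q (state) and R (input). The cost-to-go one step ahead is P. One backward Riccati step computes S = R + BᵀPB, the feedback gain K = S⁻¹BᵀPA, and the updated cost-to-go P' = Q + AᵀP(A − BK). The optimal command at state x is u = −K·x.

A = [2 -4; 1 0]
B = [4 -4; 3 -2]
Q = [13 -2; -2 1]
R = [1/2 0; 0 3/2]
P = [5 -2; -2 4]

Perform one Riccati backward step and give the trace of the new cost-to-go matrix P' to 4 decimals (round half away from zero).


BᵀP = [14.0000 4.0000; -16.0000 0.0000]
S = R + BᵀPB = [1/2 0; 0 3/2] + [68.0000 -64.0000; -64.0000 64.0000] = [68.5000 -64.0000; -64.0000 65.5000]
BᵀPA = [32.0000 -56.0000; -32.0000 64.0000]
K = S⁻¹·BᵀPA = [0.1228 1.0953; -0.3685 2.0473]
A−BK = [0.0345 -0.1919; -0.1056 0.8087]
AᵀP(A−BK) = [0.2764 -1.5355; -1.5355 10.3084]
P' = Q + AᵀP(A−BK) = [13.2764 -3.5355; -3.5355 11.3084]
tr(P') = 24.5848

24.5848


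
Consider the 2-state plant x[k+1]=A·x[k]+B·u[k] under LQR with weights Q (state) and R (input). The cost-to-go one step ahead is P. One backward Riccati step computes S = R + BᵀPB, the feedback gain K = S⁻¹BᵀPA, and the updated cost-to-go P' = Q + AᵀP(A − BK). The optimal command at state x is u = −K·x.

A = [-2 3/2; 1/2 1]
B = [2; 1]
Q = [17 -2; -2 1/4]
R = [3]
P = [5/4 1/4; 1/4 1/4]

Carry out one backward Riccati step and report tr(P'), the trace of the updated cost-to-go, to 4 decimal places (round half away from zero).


BᵀP = [2.7500 0.7500]
S = R + BᵀPB = [3] + [6.2500] = [9.2500]
BᵀPA = [-5.1250 4.8750]
K = S⁻¹·BᵀPA = [-0.5541 0.5270]
A−BK = [-0.8919 0.4459; 1.0541 0.4730]
AᵀP(A−BK) = [1.7230 -1.2365; -1.2365 1.2432]
P' = Q + AᵀP(A−BK) = [18.7230 -3.2365; -3.2365 1.4932]
tr(P') = 20.2162

20.2162


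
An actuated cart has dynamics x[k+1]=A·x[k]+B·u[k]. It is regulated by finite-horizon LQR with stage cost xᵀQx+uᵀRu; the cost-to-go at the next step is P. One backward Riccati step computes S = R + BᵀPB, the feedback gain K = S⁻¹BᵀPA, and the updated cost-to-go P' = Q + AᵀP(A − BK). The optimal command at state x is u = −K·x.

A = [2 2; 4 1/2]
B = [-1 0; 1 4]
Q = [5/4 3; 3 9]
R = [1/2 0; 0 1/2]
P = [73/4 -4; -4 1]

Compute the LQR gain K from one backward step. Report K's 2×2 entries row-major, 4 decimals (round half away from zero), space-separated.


-1.4557 -1.6069 0.7948 0.1296

BᵀP = [-22.2500 5.0000; -16.0000 4.0000]
S = R + BᵀPB = [1/2 0; 0 1/2] + [27.2500 20.0000; 20.0000 16.0000] = [27.7500 20.0000; 20.0000 16.5000]
BᵀPA = [-24.5000 -42.0000; -16.0000 -30.0000]
K = S⁻¹·BᵀPA = [-1.4557 -1.6069; 0.7948 0.1296]
A−BK = [0.5443 0.3931; 2.2765 1.5886]
AᵀP(A−BK) = [2.0518 1.7041; 1.7041 1.6474]
P' = Q + AᵀP(A−BK) = [3.3018 4.7041; 4.7041 10.6474]
tr(P') = 13.9492


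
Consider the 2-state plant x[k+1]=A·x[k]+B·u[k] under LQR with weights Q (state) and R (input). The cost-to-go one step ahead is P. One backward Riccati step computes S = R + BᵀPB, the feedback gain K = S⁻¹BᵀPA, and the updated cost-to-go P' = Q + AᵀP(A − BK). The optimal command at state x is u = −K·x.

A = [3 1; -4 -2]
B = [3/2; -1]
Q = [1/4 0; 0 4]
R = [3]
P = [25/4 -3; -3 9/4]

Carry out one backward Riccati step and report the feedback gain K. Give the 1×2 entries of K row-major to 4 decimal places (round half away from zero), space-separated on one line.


BᵀP = [12.3750 -6.7500]
S = R + BᵀPB = [3] + [25.3125] = [28.3125]
BᵀPA = [64.1250 25.8750]
K = S⁻¹·BᵀPA = [2.2649 0.9139]
A−BK = [-0.3974 -0.3709; -1.7351 -1.0861]
AᵀP(A−BK) = [19.0132 8.1457; 8.1457 3.6026]
P' = Q + AᵀP(A−BK) = [19.2632 8.1457; 8.1457 7.6026]
tr(P') = 26.8659

2.2649 0.9139


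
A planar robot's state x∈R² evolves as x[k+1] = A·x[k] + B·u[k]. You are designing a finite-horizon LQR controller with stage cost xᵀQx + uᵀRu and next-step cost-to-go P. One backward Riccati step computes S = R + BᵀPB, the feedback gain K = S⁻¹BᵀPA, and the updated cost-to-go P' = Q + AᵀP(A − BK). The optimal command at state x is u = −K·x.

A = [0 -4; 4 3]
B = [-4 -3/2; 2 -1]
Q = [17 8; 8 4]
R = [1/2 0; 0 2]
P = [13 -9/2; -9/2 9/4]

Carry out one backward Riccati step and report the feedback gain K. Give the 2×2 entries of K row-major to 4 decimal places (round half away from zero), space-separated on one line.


BᵀP = [-61.0000 22.5000; -15.0000 4.5000]
S = R + BᵀPB = [1/2 0; 0 2] + [289.0000 69.0000; 69.0000 18.0000] = [289.5000 69.0000; 69.0000 20.0000]
BᵀPA = [90.0000 311.5000; 18.0000 73.5000]
K = S⁻¹·BᵀPA = [0.5423 1.1259; -0.9708 -0.2092]
A−BK = [0.7128 0.1896; 1.9446 0.5391]
AᵀP(A−BK) = [4.6706 1.4388; 1.4388 0.9226]
P' = Q + AᵀP(A−BK) = [21.6706 9.4388; 9.4388 4.9226]
tr(P') = 26.5932

0.5423 1.1259 -0.9708 -0.2092


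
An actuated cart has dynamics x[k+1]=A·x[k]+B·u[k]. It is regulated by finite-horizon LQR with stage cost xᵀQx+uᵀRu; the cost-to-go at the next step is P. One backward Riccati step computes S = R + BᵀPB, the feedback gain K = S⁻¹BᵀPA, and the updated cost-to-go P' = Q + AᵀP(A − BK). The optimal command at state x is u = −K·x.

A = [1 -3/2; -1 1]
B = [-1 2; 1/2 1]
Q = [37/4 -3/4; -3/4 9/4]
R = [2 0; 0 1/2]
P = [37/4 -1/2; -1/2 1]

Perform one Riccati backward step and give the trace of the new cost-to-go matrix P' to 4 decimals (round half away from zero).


15.1708

BᵀP = [-9.5000 1.0000; 18.0000 0.0000]
S = R + BᵀPB = [2 0; 0 1/2] + [10.0000 -18.0000; -18.0000 36.0000] = [12.0000 -18.0000; -18.0000 36.5000]
BᵀPA = [-10.5000 15.2500; 18.0000 -27.0000]
K = S⁻¹·BᵀPA = [-0.5197 0.6195; 0.2368 -0.4342]
A−BK = [0.0066 -0.0121; -0.9770 1.1245]
AᵀP(A−BK) = [1.5296 -1.8043; -1.8043 2.1412]
P' = Q + AᵀP(A−BK) = [10.7796 -2.5543; -2.5543 4.3912]
tr(P') = 15.1708


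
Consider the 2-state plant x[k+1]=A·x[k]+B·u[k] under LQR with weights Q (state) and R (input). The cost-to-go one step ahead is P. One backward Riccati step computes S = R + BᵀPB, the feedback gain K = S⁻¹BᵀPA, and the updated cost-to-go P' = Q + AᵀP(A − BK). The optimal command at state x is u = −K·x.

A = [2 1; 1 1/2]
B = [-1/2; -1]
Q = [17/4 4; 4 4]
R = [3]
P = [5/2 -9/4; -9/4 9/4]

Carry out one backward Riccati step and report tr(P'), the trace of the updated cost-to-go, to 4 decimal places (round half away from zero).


12.0485

BᵀP = [1.0000 -1.1250]
S = R + BᵀPB = [3] + [0.6250] = [3.6250]
BᵀPA = [0.8750 0.4375]
K = S⁻¹·BᵀPA = [0.2414 0.1207]
A−BK = [2.1207 1.0603; 1.2414 0.6207]
AᵀP(A−BK) = [3.0388 1.5194; 1.5194 0.7597]
P' = Q + AᵀP(A−BK) = [7.2888 5.5194; 5.5194 4.7597]
tr(P') = 12.0485


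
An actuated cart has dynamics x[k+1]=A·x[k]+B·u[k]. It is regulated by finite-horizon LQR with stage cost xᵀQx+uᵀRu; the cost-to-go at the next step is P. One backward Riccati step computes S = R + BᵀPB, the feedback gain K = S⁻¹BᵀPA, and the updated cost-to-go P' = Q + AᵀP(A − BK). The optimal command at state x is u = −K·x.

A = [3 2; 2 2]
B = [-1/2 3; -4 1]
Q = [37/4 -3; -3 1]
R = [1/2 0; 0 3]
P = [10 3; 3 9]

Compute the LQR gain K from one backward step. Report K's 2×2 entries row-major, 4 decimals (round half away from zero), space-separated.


-0.2821 -0.3603 0.9170 0.5843

BᵀP = [-17.0000 -37.5000; 33.0000 18.0000]
S = R + BᵀPB = [1/2 0; 0 3] + [158.5000 -88.5000; -88.5000 117.0000] = [159.0000 -88.5000; -88.5000 120.0000]
BᵀPA = [-126.0000 -109.0000; 135.0000 102.0000]
K = S⁻¹·BᵀPA = [-0.2821 -0.3603; 0.9170 0.5843]
A−BK = [0.1080 0.0671; -0.0452 -0.0256]
AᵀP(A−BK) = [2.6681 1.7235; 1.7235 1.1296]
P' = Q + AᵀP(A−BK) = [11.9181 -1.2765; -1.2765 2.1296]
tr(P') = 14.0477


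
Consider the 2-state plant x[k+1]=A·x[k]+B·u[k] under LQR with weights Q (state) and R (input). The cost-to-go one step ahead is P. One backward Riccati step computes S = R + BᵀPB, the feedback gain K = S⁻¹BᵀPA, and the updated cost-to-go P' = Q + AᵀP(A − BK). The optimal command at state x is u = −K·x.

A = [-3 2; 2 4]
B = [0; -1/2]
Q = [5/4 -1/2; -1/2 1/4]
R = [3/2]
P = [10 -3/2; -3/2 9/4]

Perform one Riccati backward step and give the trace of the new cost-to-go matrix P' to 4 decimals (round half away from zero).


156.3182

BᵀP = [0.7500 -1.1250]
S = R + BᵀPB = [3/2] + [0.5625] = [2.0625]
BᵀPA = [-4.5000 -3.0000]
K = S⁻¹·BᵀPA = [-2.1818 -1.4545]
A−BK = [-3.0000 2.0000; 0.9091 3.2727]
AᵀP(A−BK) = [107.1818 -36.5455; -36.5455 47.6364]
P' = Q + AᵀP(A−BK) = [108.4318 -37.0455; -37.0455 47.8864]
tr(P') = 156.3182


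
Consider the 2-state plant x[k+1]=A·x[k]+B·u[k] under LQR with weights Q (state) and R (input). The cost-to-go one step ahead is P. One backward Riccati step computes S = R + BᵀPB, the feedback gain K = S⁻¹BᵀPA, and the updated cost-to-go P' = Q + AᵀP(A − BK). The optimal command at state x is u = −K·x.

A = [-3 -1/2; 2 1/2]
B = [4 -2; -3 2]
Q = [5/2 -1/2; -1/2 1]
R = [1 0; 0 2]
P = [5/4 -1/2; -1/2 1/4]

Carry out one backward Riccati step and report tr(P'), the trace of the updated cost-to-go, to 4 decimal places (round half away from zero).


BᵀP = [6.5000 -2.7500; -3.5000 1.5000]
S = R + BᵀPB = [1 0; 0 2] + [34.2500 -18.5000; -18.5000 10.0000] = [35.2500 -18.5000; -18.5000 12.0000]
BᵀPA = [-25.0000 -4.6250; 13.5000 2.5000]
K = S⁻¹·BᵀPA = [-0.6223 -0.1146; 0.1656 0.0317]
A−BK = [-0.1796 0.0217; -0.1981 0.0929]
AᵀP(A−BK) = [0.4567 0.0828; 0.0828 0.0159]
P' = Q + AᵀP(A−BK) = [2.9567 -0.4172; -0.4172 1.0159]
tr(P') = 3.9725

3.9725


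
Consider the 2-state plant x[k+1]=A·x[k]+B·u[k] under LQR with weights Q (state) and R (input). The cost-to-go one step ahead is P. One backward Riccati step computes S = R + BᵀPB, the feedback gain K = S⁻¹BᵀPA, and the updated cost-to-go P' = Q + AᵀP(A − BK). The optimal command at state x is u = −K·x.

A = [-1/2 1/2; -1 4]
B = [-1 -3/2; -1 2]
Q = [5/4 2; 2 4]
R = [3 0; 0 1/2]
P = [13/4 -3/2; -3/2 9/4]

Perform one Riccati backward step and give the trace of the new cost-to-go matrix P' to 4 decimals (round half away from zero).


BᵀP = [-1.7500 -0.7500; -7.8750 6.7500]
S = R + BᵀPB = [3 0; 0 1/2] + [2.5000 1.1250; 1.1250 25.3125] = [5.5000 1.1250; 1.1250 25.8125]
BᵀPA = [1.6250 -3.8750; -2.8125 23.0625]
K = S⁻¹·BᵀPA = [0.3206 -0.8953; -0.1229 0.9325]
A−BK = [-0.3638 1.0034; -0.4335 1.2398]
AᵀP(A−BK) = [0.6958 -1.9851; -1.9851 5.8379]
P' = Q + AᵀP(A−BK) = [1.9458 0.0149; 0.0149 9.8379]
tr(P') = 11.7837

11.7837


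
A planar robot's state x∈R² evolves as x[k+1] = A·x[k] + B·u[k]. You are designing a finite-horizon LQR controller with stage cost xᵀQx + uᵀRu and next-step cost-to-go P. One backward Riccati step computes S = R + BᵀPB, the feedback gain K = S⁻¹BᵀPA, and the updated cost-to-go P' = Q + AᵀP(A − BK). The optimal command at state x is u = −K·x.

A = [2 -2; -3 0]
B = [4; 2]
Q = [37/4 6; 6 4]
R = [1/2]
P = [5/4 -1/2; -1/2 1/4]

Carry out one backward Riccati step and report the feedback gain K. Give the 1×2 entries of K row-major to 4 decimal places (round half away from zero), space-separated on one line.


BᵀP = [4.0000 -1.5000]
S = R + BᵀPB = [1/2] + [13.0000] = [13.5000]
BᵀPA = [12.5000 -8.0000]
K = S⁻¹·BᵀPA = [0.9259 -0.5926]
A−BK = [-1.7037 0.3704; -4.8519 1.1852]
AᵀP(A−BK) = [1.6759 -0.5926; -0.5926 0.2593]
P' = Q + AᵀP(A−BK) = [10.9259 5.4074; 5.4074 4.2593]
tr(P') = 15.1852

0.9259 -0.5926


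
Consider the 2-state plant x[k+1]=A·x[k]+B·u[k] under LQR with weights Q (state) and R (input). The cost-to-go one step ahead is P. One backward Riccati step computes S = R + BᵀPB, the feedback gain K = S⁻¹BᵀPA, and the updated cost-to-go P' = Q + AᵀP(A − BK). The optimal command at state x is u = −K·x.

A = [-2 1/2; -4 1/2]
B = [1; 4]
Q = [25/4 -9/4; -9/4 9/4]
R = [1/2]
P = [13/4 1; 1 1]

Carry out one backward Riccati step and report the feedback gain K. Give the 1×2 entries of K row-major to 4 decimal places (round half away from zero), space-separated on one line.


BᵀP = [7.2500 5.0000]
S = R + BᵀPB = [1/2] + [27.2500] = [27.7500]
BᵀPA = [-34.5000 6.1250]
K = S⁻¹·BᵀPA = [-1.2432 0.2207]
A−BK = [-0.7568 0.2793; 0.9730 -0.3829]
AᵀP(A−BK) = [2.1081 -0.6351; -0.6351 0.2106]
P' = Q + AᵀP(A−BK) = [8.3581 -2.8851; -2.8851 2.4606]
tr(P') = 10.8187

-1.2432 0.2207


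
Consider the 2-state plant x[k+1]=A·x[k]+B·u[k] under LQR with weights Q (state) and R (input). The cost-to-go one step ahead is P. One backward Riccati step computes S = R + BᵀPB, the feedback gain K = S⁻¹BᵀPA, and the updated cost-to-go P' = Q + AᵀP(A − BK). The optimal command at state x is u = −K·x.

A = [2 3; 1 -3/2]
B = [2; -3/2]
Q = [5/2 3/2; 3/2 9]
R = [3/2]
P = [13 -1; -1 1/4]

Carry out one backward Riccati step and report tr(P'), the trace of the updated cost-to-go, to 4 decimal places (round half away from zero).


16.8866

BᵀP = [27.5000 -2.3750]
S = R + BᵀPB = [3/2] + [58.5625] = [60.0625]
BᵀPA = [52.6250 86.0625]
K = S⁻¹·BᵀPA = [0.8762 1.4329]
A−BK = [0.2477 0.1342; 2.3143 0.6493]
AᵀP(A−BK) = [2.1415 2.2196; 2.2196 3.2451]
P' = Q + AᵀP(A−BK) = [4.6415 3.7196; 3.7196 12.2451]
tr(P') = 16.8866


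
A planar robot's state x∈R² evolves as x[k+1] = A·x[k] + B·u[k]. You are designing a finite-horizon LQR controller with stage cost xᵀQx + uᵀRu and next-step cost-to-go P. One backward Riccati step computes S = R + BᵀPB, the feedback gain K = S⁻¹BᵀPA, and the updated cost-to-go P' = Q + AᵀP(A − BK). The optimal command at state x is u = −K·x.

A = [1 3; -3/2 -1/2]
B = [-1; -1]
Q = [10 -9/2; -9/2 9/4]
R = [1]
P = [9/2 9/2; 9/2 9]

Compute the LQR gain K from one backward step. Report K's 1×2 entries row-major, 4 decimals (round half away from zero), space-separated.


BᵀP = [-9.0000 -13.5000]
S = R + BᵀPB = [1] + [22.5000] = [23.5000]
BᵀPA = [11.2500 -20.2500]
K = S⁻¹·BᵀPA = [0.4787 -0.8617]
A−BK = [1.4787 2.1383; -1.0213 -1.3617]
AᵀP(A−BK) = [5.8644 7.4441; 7.4441 11.8005]
P' = Q + AᵀP(A−BK) = [15.8644 2.9441; 2.9441 14.0505]
tr(P') = 29.9149

0.4787 -0.8617


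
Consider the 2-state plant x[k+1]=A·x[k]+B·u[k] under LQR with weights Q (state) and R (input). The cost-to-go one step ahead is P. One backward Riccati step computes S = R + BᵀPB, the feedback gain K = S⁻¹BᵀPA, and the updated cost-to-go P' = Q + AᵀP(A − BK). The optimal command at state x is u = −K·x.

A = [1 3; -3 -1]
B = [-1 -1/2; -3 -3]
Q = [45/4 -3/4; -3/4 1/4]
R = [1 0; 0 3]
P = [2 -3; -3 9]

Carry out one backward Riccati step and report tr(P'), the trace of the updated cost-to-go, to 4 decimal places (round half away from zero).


29.0563

BᵀP = [7.0000 -24.0000; 8.0000 -25.5000]
S = R + BᵀPB = [1 0; 0 3] + [65.0000 68.5000; 68.5000 72.5000] = [66.0000 68.5000; 68.5000 75.5000]
BᵀPA = [79.0000 45.0000; 84.5000 49.5000]
K = S⁻¹·BᵀPA = [0.6062 0.0232; 0.5692 0.6346]
A−BK = [1.8908 3.3405; 0.5262 0.9733]
AᵀP(A−BK) = [5.0120 7.5451; 7.5451 12.5443]
P' = Q + AᵀP(A−BK) = [16.2620 6.7951; 6.7951 12.7943]
tr(P') = 29.0563


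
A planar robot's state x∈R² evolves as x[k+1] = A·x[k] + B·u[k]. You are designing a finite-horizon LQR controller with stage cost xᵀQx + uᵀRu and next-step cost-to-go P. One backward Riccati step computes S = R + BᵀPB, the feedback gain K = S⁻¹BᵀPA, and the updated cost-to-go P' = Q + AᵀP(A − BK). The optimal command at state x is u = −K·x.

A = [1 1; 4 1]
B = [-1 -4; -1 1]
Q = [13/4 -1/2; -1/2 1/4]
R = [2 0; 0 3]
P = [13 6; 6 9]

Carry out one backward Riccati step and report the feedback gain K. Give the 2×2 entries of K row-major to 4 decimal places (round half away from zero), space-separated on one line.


-2.8822 -0.8608 0.4059 -0.0494

BᵀP = [-19.0000 -15.0000; -46.0000 -15.0000]
S = R + BᵀPB = [2 0; 0 3] + [34.0000 61.0000; 61.0000 169.0000] = [36.0000 61.0000; 61.0000 172.0000]
BᵀPA = [-79.0000 -34.0000; -106.0000 -61.0000]
K = S⁻¹·BᵀPA = [-2.8822 -0.8608; 0.4059 -0.0494]
A−BK = [-0.2586 -0.0583; 0.7119 0.1886]
AᵀP(A−BK) = [20.3298 5.7645; 5.7645 1.7216]
P' = Q + AᵀP(A−BK) = [23.5798 5.2645; 5.2645 1.9716]
tr(P') = 25.5514


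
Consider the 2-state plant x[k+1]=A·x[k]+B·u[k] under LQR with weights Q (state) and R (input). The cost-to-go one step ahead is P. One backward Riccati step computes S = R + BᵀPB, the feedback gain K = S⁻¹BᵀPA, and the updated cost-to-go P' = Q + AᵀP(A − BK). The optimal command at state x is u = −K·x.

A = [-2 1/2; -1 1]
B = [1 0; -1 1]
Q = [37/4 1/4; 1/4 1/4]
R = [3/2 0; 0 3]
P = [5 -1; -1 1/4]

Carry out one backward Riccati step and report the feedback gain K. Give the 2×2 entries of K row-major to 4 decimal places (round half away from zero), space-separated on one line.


BᵀP = [6.0000 -1.2500; -1.0000 0.2500]
S = R + BᵀPB = [3/2 0; 0 3] + [7.2500 -1.2500; -1.2500 0.2500] = [8.7500 -1.2500; -1.2500 3.2500]
BᵀPA = [-10.7500 1.7500; 1.7500 -0.2500]
K = S⁻¹·BᵀPA = [-1.2186 0.2000; 0.0698 0.0000]
A−BK = [-0.7814 0.3000; -2.2884 1.2000]
AᵀP(A−BK) = [3.0279 -0.6000; -0.6000 0.1500]
P' = Q + AᵀP(A−BK) = [12.2779 -0.3500; -0.3500 0.4000]
tr(P') = 12.6779

-1.2186 0.2000 0.0698 0.0000


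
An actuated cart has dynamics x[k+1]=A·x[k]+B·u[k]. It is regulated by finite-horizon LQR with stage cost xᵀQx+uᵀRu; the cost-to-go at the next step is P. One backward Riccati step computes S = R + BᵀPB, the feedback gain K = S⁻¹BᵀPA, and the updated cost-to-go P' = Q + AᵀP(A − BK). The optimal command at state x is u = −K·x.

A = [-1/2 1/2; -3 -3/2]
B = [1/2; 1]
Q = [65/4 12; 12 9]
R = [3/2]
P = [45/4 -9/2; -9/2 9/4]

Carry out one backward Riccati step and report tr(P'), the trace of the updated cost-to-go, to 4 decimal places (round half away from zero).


BᵀP = [1.1250 0.0000]
S = R + BᵀPB = [3/2] + [0.5625] = [2.0625]
BᵀPA = [-0.5625 0.5625]
K = S⁻¹·BᵀPA = [-0.2727 0.2727]
A−BK = [-0.3636 0.3636; -2.7273 -1.7727]
AᵀP(A−BK) = [9.4091 10.8409; 10.8409 14.4716]
P' = Q + AᵀP(A−BK) = [25.6591 22.8409; 22.8409 23.4716]
tr(P') = 49.1307

49.1307


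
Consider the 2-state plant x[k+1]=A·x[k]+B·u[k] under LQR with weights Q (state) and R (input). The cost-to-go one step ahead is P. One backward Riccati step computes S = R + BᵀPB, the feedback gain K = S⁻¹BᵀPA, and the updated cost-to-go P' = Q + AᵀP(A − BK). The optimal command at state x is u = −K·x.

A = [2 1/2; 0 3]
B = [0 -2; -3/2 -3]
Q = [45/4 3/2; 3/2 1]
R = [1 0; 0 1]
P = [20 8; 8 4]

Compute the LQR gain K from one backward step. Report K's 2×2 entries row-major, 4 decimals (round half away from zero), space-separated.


0.7213 -0.6557 -0.7432 -0.4153

BᵀP = [-12.0000 -6.0000; -64.0000 -28.0000]
S = R + BᵀPB = [1 0; 0 1] + [9.0000 42.0000; 42.0000 212.0000] = [10.0000 42.0000; 42.0000 213.0000]
BᵀPA = [-24.0000 -24.0000; -128.0000 -116.0000]
K = S⁻¹·BᵀPA = [0.7213 -0.6557; -0.7432 -0.4153]
A−BK = [0.5137 -0.3306; -1.1475 0.7705]
AᵀP(A−BK) = [2.1858 -0.8962; -0.8962 1.0874]
P' = Q + AᵀP(A−BK) = [13.4358 0.6038; 0.6038 2.0874]
tr(P') = 15.5232


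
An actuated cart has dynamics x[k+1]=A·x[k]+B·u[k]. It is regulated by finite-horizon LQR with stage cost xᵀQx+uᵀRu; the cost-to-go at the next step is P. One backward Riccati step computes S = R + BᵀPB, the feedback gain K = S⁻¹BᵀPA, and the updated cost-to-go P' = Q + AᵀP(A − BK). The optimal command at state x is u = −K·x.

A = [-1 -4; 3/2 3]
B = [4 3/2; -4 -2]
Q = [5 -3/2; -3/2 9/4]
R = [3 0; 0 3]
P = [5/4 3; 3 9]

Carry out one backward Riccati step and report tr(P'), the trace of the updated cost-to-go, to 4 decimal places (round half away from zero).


9.3299

BᵀP = [-7.0000 -24.0000; -4.1250 -13.5000]
S = R + BᵀPB = [3 0; 0 3] + [68.0000 37.5000; 37.5000 20.8125] = [71.0000 37.5000; 37.5000 23.8125]
BᵀPA = [-29.0000 -44.0000; -16.1250 -24.0000]
K = S⁻¹·BᵀPA = [-0.3019 -0.5194; -0.2017 -0.1898]
A−BK = [0.5102 -1.6374; -0.1111 0.5425]
AᵀP(A−BK) = [0.4919 0.3748; 0.3748 1.5880]
P' = Q + AᵀP(A−BK) = [5.4919 -1.1252; -1.1252 3.8380]
tr(P') = 9.3299


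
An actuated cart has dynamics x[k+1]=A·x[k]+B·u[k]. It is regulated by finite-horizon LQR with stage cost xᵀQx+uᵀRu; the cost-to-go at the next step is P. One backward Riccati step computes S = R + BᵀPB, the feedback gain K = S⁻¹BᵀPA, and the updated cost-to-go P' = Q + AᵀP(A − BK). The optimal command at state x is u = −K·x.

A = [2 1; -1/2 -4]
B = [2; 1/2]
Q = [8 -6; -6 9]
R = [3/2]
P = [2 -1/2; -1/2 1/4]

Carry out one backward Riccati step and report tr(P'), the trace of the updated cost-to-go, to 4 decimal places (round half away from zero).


BᵀP = [3.7500 -0.8750]
S = R + BᵀPB = [3/2] + [7.0625] = [8.5625]
BᵀPA = [7.9375 7.2500]
K = S⁻¹·BᵀPA = [0.9270 0.8467]
A−BK = [0.1460 -0.6934; -0.9635 -4.4234]
AᵀP(A−BK) = [1.7044 2.0292; 2.0292 3.8613]
P' = Q + AᵀP(A−BK) = [9.7044 -3.9708; -3.9708 12.8613]
tr(P') = 22.5657

22.5657


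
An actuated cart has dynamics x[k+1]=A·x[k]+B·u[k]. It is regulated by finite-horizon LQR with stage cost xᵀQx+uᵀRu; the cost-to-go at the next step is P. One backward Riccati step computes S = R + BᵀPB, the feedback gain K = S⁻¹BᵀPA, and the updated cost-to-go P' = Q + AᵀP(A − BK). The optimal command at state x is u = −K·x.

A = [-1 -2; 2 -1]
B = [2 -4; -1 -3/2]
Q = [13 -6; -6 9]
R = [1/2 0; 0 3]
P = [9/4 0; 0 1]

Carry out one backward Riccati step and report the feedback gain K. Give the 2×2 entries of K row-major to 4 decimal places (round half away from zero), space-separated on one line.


-1.0513 -0.0513 -0.2751 0.4522

BᵀP = [4.5000 -1.0000; -9.0000 -1.5000]
S = R + BᵀPB = [1/2 0; 0 3] + [10.0000 -16.5000; -16.5000 38.2500] = [10.5000 -16.5000; -16.5000 41.2500]
BᵀPA = [-6.5000 -8.0000; 6.0000 19.5000]
K = S⁻¹·BᵀPA = [-1.0513 -0.0513; -0.2751 0.4522]
A−BK = [0.0023 -0.0886; 0.5361 -0.3730]
AᵀP(A−BK) = [1.0670 -0.5466; -0.5466 0.7716]
P' = Q + AᵀP(A−BK) = [14.0670 -6.5466; -6.5466 9.7716]
tr(P') = 23.8386


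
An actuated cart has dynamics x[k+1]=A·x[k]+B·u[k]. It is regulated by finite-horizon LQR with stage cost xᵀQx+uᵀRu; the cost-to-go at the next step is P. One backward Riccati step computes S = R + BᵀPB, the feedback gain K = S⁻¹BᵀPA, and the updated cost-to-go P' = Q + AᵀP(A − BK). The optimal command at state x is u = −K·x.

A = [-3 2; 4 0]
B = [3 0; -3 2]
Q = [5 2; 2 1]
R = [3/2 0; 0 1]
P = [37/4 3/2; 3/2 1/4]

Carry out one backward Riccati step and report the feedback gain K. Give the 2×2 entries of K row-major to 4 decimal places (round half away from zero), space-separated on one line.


-0.8941 0.7529 -0.1471 0.1765

BᵀP = [23.2500 3.7500; 3.0000 0.5000]
S = R + BᵀPB = [3/2 0; 0 1] + [58.5000 7.5000; 7.5000 1.0000] = [60.0000 7.5000; 7.5000 2.0000]
BᵀPA = [-54.7500 46.5000; -7.0000 6.0000]
K = S⁻¹·BᵀPA = [-0.8941 0.7529; -0.1471 0.1765]
A−BK = [-0.3176 -0.2588; 1.6118 1.9059]
AᵀP(A−BK) = [1.2676 -1.0412; -1.0412 0.9294]
P' = Q + AᵀP(A−BK) = [6.2676 0.9588; 0.9588 1.9294]
tr(P') = 8.1971


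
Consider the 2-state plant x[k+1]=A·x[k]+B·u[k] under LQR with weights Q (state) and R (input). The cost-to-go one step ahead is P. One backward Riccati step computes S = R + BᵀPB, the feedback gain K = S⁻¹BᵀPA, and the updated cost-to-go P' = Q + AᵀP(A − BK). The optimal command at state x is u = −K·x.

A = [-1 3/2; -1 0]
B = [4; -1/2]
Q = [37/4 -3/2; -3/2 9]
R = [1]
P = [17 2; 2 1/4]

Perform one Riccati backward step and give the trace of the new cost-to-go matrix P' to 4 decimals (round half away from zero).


BᵀP = [67.0000 7.8750]
S = R + BᵀPB = [1] + [264.0625] = [265.0625]
BᵀPA = [-74.8750 100.5000]
K = S⁻¹·BᵀPA = [-0.2825 0.3792]
A−BK = [0.1299 -0.0166; -1.1412 0.1896]
AᵀP(A−BK) = [0.0993 -0.1107; -0.1107 0.1448]
P' = Q + AᵀP(A−BK) = [9.3493 -1.6107; -1.6107 9.1448]
tr(P') = 18.4941

18.4941


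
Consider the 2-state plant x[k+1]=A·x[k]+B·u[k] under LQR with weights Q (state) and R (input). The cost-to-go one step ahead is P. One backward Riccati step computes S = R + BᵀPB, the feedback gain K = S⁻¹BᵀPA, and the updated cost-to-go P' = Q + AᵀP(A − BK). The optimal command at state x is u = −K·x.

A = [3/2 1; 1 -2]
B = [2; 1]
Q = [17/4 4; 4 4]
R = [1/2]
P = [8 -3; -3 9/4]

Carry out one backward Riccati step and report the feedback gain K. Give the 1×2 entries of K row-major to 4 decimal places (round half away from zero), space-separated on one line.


BᵀP = [13.0000 -3.7500]
S = R + BᵀPB = [1/2] + [22.2500] = [22.7500]
BᵀPA = [15.7500 20.5000]
K = S⁻¹·BᵀPA = [0.6923 0.9011]
A−BK = [0.1154 -0.8022; 0.3077 -2.9011]
AᵀP(A−BK) = [0.3462 -0.6923; -0.6923 10.5275]
P' = Q + AᵀP(A−BK) = [4.5962 3.3077; 3.3077 14.5275]
tr(P') = 19.1236

0.6923 0.9011
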